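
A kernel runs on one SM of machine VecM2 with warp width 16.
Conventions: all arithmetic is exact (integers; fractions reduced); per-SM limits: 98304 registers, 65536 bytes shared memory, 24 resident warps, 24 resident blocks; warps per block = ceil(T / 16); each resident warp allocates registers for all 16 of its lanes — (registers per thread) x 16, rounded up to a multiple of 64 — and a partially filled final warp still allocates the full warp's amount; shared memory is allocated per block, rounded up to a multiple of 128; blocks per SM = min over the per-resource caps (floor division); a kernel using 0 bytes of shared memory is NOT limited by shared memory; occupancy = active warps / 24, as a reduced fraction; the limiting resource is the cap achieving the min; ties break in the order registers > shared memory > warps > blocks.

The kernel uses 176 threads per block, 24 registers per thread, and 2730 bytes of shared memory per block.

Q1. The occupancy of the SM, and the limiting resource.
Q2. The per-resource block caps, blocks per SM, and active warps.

Answer: occupancy 11/12, limited by warps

registers: 23 blocks
shared memory: 23 blocks
warps: 2 blocks
blocks: 24 blocks

Answer: 2 blocks, 22 active warps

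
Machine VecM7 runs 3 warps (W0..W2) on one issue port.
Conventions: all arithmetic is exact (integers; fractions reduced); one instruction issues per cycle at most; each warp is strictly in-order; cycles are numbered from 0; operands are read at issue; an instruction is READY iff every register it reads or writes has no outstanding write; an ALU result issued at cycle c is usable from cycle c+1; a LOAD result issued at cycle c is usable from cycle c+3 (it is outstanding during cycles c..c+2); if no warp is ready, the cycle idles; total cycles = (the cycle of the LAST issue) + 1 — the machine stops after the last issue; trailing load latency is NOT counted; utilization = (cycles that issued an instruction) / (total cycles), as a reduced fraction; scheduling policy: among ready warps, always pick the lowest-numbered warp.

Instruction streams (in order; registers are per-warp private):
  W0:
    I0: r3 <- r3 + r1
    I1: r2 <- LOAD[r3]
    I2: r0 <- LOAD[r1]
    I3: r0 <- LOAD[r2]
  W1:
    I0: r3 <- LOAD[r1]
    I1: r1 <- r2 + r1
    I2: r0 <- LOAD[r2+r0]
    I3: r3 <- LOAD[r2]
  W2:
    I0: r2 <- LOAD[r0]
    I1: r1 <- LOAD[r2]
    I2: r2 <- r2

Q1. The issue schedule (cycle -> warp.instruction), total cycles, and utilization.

cycle 0: W0.I0
cycle 1: W0.I1
cycle 2: W0.I2
cycle 3: W1.I0
cycle 4: W1.I1
cycle 5: W0.I3
cycle 6: W1.I2
cycle 7: W1.I3
cycle 8: W2.I0
cycle 9: idle
cycle 10: idle
cycle 11: W2.I1
cycle 12: W2.I2

Answer: 13 cycles, utilization 11/13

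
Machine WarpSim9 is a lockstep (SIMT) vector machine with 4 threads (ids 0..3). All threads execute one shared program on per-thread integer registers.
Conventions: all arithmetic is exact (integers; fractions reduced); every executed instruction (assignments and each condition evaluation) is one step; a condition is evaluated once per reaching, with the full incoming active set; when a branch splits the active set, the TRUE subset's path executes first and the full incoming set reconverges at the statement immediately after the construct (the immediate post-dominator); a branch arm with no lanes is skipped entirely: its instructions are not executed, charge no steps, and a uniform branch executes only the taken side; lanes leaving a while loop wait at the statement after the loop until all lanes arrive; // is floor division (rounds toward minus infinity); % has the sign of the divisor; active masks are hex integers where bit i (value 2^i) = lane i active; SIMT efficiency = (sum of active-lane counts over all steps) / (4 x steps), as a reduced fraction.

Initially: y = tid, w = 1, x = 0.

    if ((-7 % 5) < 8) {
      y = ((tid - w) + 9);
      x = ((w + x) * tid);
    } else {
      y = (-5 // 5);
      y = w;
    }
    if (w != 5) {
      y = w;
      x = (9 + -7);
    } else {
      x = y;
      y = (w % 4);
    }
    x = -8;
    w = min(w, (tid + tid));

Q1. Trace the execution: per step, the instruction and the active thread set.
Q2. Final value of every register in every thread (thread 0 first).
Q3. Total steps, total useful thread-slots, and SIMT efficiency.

step 0: eval ((-7 % 5) < 8)          0xf
step 1: y <- ((tid - w) + 9)         0xf
step 2: x <- ((w + x) * tid)         0xf
step 3: eval (w != 5)                0xf
step 4: y <- w                       0xf
step 5: x <- (9 + -7)                0xf
step 6: x <- -8                      0xf
step 7: w <- min(w, (tid + tid))     0xf

Answer: 8 steps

y: 1,1,1,1
w: 0,1,1,1
x: -8,-8,-8,-8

steps = 8; useful = 32; efficiency = 32/32 = 1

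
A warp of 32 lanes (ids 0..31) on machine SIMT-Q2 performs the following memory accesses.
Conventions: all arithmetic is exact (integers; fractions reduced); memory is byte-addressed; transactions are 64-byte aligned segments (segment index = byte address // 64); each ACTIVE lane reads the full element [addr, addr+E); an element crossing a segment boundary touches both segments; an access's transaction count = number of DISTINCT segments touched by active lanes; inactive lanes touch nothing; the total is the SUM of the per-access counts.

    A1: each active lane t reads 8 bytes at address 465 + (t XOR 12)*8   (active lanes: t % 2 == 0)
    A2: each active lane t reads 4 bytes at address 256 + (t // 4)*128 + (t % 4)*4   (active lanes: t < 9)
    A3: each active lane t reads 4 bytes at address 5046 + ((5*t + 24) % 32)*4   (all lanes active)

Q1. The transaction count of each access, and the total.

A1: 5 transactions
A2: 3 transactions
A3: 3 transactions

Answer: 5,3,3; total 11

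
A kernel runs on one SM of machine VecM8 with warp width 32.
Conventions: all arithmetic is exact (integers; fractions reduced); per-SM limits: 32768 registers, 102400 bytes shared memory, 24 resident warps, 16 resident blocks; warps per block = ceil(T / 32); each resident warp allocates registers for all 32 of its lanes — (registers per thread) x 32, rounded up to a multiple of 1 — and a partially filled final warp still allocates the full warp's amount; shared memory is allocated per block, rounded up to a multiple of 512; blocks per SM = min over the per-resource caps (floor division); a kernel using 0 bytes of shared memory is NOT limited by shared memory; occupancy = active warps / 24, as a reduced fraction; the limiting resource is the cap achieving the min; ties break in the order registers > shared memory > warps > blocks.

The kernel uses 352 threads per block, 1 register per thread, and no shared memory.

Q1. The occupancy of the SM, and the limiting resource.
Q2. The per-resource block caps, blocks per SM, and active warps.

Answer: occupancy 11/12, limited by warps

registers: 93 blocks
shared memory: no limit (kernel uses none)
warps: 2 blocks
blocks: 16 blocks

Answer: 2 blocks, 22 active warps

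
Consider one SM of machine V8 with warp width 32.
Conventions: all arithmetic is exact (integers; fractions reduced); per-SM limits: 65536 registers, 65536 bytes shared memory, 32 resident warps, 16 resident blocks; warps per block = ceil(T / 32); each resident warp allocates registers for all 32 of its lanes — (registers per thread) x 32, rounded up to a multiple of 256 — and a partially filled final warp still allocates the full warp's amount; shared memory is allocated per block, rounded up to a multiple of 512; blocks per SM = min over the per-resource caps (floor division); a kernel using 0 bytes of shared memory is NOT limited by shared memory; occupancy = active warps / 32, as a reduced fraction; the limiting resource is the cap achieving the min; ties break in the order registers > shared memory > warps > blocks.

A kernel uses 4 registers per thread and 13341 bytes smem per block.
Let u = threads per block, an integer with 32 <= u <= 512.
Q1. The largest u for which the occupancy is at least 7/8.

Answer: u = 512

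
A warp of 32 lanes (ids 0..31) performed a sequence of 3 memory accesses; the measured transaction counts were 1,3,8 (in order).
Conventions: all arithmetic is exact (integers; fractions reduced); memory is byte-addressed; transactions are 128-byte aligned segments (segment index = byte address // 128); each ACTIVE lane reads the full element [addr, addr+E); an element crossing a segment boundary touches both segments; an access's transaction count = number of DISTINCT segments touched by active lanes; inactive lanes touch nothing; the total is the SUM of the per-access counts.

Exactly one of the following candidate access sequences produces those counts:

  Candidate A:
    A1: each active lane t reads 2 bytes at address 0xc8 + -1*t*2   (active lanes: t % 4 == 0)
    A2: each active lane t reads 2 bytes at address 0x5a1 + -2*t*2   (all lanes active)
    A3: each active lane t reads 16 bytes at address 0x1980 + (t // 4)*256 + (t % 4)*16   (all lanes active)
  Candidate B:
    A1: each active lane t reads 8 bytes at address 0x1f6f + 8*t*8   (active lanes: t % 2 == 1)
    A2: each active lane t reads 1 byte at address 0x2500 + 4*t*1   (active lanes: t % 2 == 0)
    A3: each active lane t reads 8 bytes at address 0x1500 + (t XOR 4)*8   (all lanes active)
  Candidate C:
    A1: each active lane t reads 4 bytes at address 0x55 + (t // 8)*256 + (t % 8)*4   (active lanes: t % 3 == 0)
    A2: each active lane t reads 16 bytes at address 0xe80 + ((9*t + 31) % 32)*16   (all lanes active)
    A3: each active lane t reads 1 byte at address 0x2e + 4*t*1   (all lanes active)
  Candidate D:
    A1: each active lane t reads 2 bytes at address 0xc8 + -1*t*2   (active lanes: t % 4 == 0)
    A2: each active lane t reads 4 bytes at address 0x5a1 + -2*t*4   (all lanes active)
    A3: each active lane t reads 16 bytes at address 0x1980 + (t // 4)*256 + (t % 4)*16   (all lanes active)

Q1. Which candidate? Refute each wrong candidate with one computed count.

A: A2 gives 2 transactions, not 3
B: A1 gives 16 transactions, not 1
C: A1 gives 4 transactions, not 1
D: all counts match (1,3,8)

Answer: D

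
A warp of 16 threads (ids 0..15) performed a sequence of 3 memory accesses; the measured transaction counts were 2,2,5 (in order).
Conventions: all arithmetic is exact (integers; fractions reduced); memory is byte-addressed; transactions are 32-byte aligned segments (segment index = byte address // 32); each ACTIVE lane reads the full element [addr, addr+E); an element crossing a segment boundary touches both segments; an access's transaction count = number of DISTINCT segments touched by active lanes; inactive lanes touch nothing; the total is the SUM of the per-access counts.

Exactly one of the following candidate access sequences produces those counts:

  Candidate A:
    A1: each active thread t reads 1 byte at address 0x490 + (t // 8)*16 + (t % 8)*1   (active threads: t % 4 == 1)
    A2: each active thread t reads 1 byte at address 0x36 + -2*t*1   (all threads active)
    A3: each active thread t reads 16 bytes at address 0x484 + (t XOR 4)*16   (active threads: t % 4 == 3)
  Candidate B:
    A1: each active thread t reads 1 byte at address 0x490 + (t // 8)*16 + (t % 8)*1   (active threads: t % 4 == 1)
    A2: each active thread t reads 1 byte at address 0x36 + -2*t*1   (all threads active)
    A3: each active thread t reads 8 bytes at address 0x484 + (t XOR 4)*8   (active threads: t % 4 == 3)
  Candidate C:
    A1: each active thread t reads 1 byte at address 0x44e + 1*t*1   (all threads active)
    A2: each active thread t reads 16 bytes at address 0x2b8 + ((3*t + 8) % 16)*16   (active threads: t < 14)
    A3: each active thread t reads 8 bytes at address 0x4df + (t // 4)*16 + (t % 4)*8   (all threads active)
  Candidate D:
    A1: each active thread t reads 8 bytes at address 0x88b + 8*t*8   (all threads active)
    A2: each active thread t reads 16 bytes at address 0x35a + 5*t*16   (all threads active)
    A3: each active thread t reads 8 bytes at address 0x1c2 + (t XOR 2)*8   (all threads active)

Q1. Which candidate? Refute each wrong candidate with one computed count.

A: A3 gives 8 transactions, not 5
C: A1 gives 1 transaction, not 2
D: A1 gives 16 transactions, not 2
B: all counts match (2,2,5)

Answer: B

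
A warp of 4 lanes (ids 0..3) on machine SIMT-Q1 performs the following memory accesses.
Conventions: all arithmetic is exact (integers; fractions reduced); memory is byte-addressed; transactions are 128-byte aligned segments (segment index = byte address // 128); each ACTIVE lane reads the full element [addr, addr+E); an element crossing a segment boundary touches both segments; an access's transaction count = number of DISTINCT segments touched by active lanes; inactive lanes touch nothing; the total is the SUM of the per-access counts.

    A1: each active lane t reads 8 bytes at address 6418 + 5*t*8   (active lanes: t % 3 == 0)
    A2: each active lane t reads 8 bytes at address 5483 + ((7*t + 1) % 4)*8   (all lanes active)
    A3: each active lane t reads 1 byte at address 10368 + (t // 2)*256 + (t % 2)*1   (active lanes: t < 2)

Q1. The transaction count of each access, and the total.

A1: 2 transactions
A2: 2 transactions
A3: 1 transaction

Answer: 2,2,1; total 5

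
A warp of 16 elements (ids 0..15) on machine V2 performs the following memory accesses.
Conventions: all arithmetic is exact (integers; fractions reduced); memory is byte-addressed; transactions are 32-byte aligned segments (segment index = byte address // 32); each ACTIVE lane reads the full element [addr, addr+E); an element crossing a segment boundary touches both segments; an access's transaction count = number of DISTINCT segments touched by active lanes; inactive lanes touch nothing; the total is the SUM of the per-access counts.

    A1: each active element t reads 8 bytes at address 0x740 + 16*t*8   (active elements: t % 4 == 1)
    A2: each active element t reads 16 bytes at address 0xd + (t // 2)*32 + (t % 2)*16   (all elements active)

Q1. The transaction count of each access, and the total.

A1: 4 transactions
A2: 9 transactions

Answer: 4,9; total 13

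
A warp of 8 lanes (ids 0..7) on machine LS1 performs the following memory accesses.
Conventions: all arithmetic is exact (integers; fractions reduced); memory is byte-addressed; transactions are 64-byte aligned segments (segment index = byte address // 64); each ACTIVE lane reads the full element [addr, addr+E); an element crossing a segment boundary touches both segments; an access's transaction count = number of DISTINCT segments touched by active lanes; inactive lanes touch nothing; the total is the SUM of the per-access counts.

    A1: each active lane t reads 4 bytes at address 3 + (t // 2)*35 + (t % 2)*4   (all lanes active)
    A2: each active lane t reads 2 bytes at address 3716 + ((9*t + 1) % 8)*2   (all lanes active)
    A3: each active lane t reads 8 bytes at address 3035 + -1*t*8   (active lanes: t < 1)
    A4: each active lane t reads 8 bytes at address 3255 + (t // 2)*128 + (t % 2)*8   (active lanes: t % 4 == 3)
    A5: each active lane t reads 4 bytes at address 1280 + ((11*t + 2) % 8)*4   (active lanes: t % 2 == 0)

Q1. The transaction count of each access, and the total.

A1: 2 transactions
A2: 1 transaction
A3: 1 transaction
A4: 4 transactions
A5: 1 transaction

Answer: 2,1,1,4,1; total 9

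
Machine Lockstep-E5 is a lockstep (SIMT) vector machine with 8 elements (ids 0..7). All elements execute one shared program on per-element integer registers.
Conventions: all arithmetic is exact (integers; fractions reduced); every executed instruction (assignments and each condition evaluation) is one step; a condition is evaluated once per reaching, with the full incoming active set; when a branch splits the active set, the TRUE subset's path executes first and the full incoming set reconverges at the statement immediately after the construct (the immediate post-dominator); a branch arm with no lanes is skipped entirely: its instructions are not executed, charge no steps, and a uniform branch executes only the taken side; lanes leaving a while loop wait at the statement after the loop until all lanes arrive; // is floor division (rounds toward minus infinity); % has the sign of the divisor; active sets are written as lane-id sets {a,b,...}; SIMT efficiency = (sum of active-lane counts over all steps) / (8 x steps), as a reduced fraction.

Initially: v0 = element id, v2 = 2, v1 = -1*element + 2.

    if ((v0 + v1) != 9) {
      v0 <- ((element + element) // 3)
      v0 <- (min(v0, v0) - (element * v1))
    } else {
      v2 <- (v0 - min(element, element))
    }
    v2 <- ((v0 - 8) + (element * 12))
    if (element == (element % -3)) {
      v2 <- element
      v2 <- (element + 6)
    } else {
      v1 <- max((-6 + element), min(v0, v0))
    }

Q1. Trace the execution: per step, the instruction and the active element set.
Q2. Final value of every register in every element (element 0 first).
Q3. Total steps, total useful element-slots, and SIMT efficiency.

step 0: eval ((v0 + v1) != 9)        {0,1,2,3,4,5,6,7}
step 1: v0 <- ((element + element) // 3) {0,1,2,3,4,5,6,7}
step 2: v0 <- (min(v0, v0) - (element * v1)) {0,1,2,3,4,5,6,7}
step 3: v2 <- ((v0 - 8) + (element * 12)) {0,1,2,3,4,5,6,7}
step 4: eval (element == (element % -3)) {0,1,2,3,4,5,6,7}
step 5: v2 <- element                {0}
step 6: v2 <- (element + 6)          {0}
step 7: v1 <- max((-6 + element), min(v0, v0)) {1,2,3,4,5,6,7}

Answer: 8 steps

v0: 0,-1,1,5,10,18,28,39
v2: 6,3,17,33,50,70,92,115
v1: 2,-1,1,5,10,18,28,39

steps = 8; useful = 49; efficiency = 49/64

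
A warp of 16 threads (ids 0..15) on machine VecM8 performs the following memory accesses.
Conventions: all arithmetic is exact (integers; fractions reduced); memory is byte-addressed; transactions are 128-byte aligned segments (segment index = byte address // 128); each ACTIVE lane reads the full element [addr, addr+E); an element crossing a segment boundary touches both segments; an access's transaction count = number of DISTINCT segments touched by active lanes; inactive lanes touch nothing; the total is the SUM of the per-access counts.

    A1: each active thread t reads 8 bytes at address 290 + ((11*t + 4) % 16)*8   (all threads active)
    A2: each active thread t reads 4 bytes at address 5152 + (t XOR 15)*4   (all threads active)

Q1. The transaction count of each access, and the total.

A1: 2 transactions
A2: 1 transaction

Answer: 2,1; total 3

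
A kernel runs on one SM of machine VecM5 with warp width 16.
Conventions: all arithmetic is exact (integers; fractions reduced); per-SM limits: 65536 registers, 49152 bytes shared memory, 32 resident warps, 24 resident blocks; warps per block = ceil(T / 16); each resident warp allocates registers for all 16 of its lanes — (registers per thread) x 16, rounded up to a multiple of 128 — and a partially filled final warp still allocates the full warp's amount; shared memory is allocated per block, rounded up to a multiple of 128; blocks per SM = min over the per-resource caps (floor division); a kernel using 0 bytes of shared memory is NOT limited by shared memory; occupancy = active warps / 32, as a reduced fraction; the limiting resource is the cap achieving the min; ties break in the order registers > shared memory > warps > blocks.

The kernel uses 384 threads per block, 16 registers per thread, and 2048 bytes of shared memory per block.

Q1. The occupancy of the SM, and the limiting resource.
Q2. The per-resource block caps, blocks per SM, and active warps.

Answer: occupancy 3/4, limited by warps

registers: 10 blocks
shared memory: 24 blocks
warps: 1 block
blocks: 24 blocks

Answer: 1 block, 24 active warps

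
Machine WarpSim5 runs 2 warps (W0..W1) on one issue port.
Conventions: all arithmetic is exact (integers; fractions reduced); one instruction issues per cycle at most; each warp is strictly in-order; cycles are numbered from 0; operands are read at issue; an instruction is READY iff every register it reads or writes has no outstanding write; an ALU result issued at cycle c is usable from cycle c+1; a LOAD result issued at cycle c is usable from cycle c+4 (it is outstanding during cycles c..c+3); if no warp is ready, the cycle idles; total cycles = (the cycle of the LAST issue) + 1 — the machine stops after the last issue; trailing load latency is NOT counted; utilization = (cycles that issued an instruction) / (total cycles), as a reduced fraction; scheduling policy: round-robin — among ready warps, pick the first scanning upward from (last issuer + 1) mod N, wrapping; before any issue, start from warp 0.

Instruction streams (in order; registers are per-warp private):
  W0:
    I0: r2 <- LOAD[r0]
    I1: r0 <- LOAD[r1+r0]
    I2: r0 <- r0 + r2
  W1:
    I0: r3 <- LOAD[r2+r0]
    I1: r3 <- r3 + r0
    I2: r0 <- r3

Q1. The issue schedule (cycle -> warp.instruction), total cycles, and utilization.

cycle 0: W0.I0
cycle 1: W1.I0
cycle 2: W0.I1
cycle 3: idle
cycle 4: idle
cycle 5: W1.I1
cycle 6: W0.I2
cycle 7: W1.I2

Answer: 8 cycles, utilization 3/4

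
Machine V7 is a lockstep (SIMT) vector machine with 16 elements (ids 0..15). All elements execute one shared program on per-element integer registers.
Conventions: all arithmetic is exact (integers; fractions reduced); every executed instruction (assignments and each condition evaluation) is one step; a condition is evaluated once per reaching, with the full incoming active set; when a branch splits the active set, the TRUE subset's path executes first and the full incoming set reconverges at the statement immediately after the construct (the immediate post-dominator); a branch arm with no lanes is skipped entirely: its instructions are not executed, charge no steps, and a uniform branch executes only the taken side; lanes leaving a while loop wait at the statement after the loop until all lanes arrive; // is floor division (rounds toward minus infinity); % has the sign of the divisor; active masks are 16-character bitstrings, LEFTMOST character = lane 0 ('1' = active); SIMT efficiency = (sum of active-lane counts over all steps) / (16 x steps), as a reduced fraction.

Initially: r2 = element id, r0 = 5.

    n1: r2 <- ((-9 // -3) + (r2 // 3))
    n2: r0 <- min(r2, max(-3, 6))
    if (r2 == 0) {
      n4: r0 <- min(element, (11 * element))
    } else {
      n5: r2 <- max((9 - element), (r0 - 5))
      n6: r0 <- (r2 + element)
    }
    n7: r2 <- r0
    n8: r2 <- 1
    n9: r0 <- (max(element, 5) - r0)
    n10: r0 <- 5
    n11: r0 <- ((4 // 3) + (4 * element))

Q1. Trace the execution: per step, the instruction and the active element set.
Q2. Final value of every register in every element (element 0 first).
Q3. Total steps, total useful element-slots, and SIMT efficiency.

step 0: r2 <- ((-9 // -3) + (r2 // 3)) 1111111111111111
step 1: r0 <- min(r2, max(-3, 6))    1111111111111111
step 2: eval (r2 == 0)               1111111111111111
step 3: r2 <- max((9 - element), (r0 - 5)) 1111111111111111
step 4: r0 <- (r2 + element)         1111111111111111
step 5: r2 <- r0                     1111111111111111
step 6: r2 <- 1                      1111111111111111
step 7: r0 <- (max(element, 5) - r0) 1111111111111111
step 8: r0 <- 5                      1111111111111111
step 9: r0 <- ((4 // 3) + (4 * element)) 1111111111111111

Answer: 10 steps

r2: 1,1,1,1,1,1,1,1,1,1,1,1,1,1,1,1
r0: 1,5,9,13,17,21,25,29,33,37,41,45,49,53,57,61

steps = 10; useful = 160; efficiency = 160/160 = 1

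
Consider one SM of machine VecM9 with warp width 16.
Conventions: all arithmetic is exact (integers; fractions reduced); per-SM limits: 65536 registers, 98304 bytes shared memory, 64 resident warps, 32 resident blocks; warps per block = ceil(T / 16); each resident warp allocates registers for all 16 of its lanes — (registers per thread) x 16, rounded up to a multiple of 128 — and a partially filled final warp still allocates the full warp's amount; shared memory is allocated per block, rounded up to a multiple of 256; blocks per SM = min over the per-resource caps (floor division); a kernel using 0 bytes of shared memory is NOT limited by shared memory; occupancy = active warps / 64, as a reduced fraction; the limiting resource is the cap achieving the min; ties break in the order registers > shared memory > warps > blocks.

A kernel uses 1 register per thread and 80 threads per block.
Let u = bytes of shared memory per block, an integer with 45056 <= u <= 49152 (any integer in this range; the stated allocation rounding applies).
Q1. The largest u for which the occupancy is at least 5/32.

Answer: u = 49152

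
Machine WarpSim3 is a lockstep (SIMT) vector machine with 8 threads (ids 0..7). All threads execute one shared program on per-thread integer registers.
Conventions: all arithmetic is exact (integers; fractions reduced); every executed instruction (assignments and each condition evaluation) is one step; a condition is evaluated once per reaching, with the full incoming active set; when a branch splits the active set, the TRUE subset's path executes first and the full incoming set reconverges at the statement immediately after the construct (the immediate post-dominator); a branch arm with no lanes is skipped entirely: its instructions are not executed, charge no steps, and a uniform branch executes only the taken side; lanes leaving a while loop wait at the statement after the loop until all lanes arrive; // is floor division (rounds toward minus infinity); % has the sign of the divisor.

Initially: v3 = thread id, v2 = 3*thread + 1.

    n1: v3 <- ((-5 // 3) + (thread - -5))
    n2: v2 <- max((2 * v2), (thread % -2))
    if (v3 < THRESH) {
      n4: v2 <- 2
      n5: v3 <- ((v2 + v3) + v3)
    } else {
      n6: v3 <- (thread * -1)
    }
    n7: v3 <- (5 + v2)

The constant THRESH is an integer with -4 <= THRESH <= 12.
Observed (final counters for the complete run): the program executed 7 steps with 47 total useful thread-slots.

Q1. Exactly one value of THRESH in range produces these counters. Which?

Answer: THRESH = 10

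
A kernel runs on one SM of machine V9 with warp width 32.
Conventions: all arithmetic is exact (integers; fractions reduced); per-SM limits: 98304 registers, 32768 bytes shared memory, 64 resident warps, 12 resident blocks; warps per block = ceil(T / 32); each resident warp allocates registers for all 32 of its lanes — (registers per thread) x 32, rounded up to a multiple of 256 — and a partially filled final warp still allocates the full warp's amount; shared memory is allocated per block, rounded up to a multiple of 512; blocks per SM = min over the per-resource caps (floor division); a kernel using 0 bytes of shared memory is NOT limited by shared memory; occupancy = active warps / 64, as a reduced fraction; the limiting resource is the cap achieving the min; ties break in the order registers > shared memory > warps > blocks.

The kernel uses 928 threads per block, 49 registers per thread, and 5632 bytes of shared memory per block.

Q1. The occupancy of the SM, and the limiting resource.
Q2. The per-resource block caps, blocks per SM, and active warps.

Answer: occupancy 29/64, limited by registers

registers: 1 block
shared memory: 5 blocks
warps: 2 blocks
blocks: 12 blocks

Answer: 1 block, 29 active warps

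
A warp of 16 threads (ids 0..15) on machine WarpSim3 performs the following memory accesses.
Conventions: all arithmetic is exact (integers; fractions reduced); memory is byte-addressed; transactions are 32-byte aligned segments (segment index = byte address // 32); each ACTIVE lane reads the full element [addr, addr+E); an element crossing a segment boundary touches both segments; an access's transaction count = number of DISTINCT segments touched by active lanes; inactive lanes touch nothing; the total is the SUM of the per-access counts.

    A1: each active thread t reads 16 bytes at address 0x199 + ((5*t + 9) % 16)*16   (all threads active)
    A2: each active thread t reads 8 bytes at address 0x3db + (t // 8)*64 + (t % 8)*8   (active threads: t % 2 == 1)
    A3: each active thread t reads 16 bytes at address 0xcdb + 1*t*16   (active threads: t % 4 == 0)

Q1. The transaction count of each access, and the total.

A1: 9 transactions
A2: 4 transactions
A3: 8 transactions

Answer: 9,4,8; total 21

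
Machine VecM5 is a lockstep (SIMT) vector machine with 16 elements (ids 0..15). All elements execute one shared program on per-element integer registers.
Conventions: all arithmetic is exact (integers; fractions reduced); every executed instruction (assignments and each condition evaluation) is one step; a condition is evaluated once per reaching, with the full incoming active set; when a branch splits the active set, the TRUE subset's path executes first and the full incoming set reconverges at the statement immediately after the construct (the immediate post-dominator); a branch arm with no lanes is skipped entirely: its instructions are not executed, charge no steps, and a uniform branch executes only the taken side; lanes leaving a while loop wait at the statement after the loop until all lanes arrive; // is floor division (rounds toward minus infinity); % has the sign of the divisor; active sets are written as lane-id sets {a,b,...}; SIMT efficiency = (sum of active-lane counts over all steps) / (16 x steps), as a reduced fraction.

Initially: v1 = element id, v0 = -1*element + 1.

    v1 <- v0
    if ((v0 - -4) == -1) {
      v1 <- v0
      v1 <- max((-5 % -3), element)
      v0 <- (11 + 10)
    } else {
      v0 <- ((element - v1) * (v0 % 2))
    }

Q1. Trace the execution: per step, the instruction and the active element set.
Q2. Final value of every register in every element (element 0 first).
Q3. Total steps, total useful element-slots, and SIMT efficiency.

step 0: v1 <- v0                     {0,1,2,3,4,5,6,7,8,9,10,11,12,13,14,15}
step 1: eval ((v0 - -4) == -1)       {0,1,2,3,4,5,6,7,8,9,10,11,12,13,14,15}
step 2: v1 <- v0                     {6}
step 3: v1 <- max((-5 % -3), element) {6}
step 4: v0 <- (11 + 10)              {6}
step 5: v0 <- ((element - v1) * (v0 % 2)) {0,1,2,3,4,5,7,8,9,10,11,12,13,14,15}

Answer: 6 steps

v1: 1,0,-1,-2,-3,-4,6,-6,-7,-8,-9,-10,-11,-12,-13,-14
v0: -1,0,3,0,7,0,21,0,15,0,19,0,23,0,27,0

steps = 6; useful = 50; efficiency = 50/96 = 25/48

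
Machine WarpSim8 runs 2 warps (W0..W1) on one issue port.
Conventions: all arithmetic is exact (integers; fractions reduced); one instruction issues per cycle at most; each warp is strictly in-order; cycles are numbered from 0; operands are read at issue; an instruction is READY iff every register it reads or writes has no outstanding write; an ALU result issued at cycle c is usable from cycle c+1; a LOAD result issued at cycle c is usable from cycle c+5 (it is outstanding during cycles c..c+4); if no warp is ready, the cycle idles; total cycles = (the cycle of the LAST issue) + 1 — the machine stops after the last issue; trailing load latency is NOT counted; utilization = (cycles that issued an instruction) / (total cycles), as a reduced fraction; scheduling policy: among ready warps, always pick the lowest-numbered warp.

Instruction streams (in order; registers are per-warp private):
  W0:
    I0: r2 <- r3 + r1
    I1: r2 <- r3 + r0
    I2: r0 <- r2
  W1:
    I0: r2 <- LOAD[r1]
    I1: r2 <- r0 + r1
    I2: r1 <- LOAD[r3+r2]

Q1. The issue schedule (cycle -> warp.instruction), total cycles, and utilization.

cycle 0: W0.I0
cycle 1: W0.I1
cycle 2: W0.I2
cycle 3: W1.I0
cycle 4: idle
cycle 5: idle
cycle 6: idle
cycle 7: idle
cycle 8: W1.I1
cycle 9: W1.I2

Answer: 10 cycles, utilization 3/5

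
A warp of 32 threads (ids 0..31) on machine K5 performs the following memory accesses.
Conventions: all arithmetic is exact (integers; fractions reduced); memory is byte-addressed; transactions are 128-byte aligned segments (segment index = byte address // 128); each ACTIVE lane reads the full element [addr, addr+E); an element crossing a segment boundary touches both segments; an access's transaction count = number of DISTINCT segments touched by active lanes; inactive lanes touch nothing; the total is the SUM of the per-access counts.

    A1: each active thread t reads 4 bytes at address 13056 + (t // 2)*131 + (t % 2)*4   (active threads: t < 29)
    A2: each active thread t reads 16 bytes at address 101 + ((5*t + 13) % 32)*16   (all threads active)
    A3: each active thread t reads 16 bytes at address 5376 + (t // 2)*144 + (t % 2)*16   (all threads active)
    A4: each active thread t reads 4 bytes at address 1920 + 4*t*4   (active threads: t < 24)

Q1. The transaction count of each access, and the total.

A1: 15 transactions
A2: 5 transactions
A3: 18 transactions
A4: 3 transactions

Answer: 15,5,18,3; total 41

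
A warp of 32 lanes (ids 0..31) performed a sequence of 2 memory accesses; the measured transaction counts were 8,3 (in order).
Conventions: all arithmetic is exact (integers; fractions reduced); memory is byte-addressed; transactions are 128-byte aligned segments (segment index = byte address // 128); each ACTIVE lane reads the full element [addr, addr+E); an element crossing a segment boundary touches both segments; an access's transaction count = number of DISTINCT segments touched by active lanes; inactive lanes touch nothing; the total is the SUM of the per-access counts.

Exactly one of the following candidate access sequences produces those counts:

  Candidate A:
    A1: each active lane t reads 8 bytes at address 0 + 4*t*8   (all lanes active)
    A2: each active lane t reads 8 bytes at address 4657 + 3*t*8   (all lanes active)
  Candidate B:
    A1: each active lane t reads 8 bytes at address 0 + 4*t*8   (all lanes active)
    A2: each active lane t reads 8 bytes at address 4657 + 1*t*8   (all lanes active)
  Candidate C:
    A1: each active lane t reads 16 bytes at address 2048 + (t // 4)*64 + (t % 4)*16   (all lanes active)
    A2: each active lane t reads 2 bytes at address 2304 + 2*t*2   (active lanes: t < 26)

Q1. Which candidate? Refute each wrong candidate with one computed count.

A: A2 gives 7 transactions, not 3
C: A1 gives 4 transactions, not 8
B: all counts match (8,3)

Answer: B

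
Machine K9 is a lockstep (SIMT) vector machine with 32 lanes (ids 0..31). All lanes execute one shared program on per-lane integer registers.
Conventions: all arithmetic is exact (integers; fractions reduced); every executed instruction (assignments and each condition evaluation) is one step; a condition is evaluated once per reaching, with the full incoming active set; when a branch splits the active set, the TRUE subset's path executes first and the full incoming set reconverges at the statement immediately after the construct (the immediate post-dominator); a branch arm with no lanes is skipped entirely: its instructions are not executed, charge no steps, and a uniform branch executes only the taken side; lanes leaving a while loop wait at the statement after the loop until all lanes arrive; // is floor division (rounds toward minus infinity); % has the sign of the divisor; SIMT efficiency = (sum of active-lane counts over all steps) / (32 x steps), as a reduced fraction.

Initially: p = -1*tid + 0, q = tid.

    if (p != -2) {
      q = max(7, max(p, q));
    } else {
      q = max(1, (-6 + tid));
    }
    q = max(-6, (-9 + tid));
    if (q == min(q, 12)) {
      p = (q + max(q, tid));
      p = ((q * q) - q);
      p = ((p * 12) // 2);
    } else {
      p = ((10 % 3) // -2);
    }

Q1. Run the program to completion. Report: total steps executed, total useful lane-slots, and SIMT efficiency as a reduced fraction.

Answer: 9 steps, 204 useful, 17/24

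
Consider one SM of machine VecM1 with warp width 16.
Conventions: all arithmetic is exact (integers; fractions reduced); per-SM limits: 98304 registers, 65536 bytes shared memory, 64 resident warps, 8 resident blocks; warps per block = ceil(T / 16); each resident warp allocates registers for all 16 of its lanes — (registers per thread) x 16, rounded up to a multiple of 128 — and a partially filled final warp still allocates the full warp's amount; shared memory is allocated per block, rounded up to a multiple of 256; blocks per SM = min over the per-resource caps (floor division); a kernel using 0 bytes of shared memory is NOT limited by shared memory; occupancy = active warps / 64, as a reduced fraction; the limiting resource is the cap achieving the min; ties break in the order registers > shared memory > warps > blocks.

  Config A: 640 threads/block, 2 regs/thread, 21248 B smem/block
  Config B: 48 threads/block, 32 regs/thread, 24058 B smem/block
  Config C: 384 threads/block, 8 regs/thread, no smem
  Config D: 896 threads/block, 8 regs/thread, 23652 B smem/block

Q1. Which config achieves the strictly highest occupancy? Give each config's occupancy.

occupancies: A 5/8, B 3/32, C 3/4, D 7/8

Answer: D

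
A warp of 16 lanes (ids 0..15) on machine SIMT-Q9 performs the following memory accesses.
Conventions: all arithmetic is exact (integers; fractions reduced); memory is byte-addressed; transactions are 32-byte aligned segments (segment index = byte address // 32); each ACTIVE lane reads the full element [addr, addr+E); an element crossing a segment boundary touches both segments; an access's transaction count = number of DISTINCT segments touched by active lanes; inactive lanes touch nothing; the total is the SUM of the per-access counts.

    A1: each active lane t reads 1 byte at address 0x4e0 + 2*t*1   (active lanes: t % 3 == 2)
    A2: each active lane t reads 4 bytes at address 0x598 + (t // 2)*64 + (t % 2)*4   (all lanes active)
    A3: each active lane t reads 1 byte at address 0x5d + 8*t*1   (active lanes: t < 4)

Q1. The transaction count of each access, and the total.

A1: 1 transaction
A2: 8 transactions
A3: 2 transactions

Answer: 1,8,2; total 11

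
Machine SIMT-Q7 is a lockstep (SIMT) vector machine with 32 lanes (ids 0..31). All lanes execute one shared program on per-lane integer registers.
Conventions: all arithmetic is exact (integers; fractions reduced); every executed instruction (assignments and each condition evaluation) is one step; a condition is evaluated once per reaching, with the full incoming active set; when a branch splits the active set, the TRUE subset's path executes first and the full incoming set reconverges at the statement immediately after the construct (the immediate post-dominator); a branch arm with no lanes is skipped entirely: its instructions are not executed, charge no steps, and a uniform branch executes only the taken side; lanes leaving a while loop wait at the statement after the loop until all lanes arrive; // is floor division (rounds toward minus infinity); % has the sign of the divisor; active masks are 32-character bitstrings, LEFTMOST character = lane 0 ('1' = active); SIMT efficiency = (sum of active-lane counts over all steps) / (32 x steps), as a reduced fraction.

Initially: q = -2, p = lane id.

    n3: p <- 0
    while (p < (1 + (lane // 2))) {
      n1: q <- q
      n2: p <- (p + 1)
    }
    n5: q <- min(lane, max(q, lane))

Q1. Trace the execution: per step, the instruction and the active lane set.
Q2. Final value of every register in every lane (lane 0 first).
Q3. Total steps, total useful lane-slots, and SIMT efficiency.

step 0: p <- 0                       11111111111111111111111111111111
step 1: eval (p < (1 + (lane // 2))) 11111111111111111111111111111111
step 2: q <- q                       11111111111111111111111111111111
step 3: p <- (p + 1)                 11111111111111111111111111111111
step 4: eval (p < (1 + (lane // 2))) 11111111111111111111111111111111
step 5: q <- q                       00111111111111111111111111111111
step 6: p <- (p + 1)                 00111111111111111111111111111111
step 7: eval (p < (1 + (lane // 2))) 00111111111111111111111111111111
step 8: q <- q                       00001111111111111111111111111111
step 9: p <- (p + 1)                 00001111111111111111111111111111
step 10: eval (p < (1 + (lane // 2))) 00001111111111111111111111111111
step 11: q <- q                       00000011111111111111111111111111
step 12: p <- (p + 1)                 00000011111111111111111111111111
step 13: eval (p < (1 + (lane // 2))) 00000011111111111111111111111111
step 14: q <- q                       00000000111111111111111111111111
step 15: p <- (p + 1)                 00000000111111111111111111111111
step 16: eval (p < (1 + (lane // 2))) 00000000111111111111111111111111
step 17: q <- q                       00000000001111111111111111111111
step 18: p <- (p + 1)                 00000000001111111111111111111111
step 19: eval (p < (1 + (lane // 2))) 00000000001111111111111111111111
step 20: q <- q                       00000000000011111111111111111111
step 21: p <- (p + 1)                 00000000000011111111111111111111
step 22: eval (p < (1 + (lane // 2))) 00000000000011111111111111111111
step 23: q <- q                       00000000000000111111111111111111
step 24: p <- (p + 1)                 00000000000000111111111111111111
step 25: eval (p < (1 + (lane // 2))) 00000000000000111111111111111111
step 26: q <- q                       00000000000000001111111111111111
step 27: p <- (p + 1)                 00000000000000001111111111111111
step 28: eval (p < (1 + (lane // 2))) 00000000000000001111111111111111
step 29: q <- q                       00000000000000000011111111111111
step 30: p <- (p + 1)                 00000000000000000011111111111111
step 31: eval (p < (1 + (lane // 2))) 00000000000000000011111111111111
step 32: q <- q                       00000000000000000000111111111111
step 33: p <- (p + 1)                 00000000000000000000111111111111
step 34: eval (p < (1 + (lane // 2))) 00000000000000000000111111111111
step 35: q <- q                       00000000000000000000001111111111
step 36: p <- (p + 1)                 00000000000000000000001111111111
step 37: eval (p < (1 + (lane // 2))) 00000000000000000000001111111111
step 38: q <- q                       00000000000000000000000011111111
step 39: p <- (p + 1)                 00000000000000000000000011111111
step 40: eval (p < (1 + (lane // 2))) 00000000000000000000000011111111
step 41: q <- q                       00000000000000000000000000111111
step 42: p <- (p + 1)                 00000000000000000000000000111111
step 43: eval (p < (1 + (lane // 2))) 00000000000000000000000000111111
step 44: q <- q                       00000000000000000000000000001111
step 45: p <- (p + 1)                 00000000000000000000000000001111
step 46: eval (p < (1 + (lane // 2))) 00000000000000000000000000001111
step 47: q <- q                       00000000000000000000000000000011
step 48: p <- (p + 1)                 00000000000000000000000000000011
step 49: eval (p < (1 + (lane // 2))) 00000000000000000000000000000011
step 50: q <- min(lane, max(q, lane)) 11111111111111111111111111111111

Answer: 51 steps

q: 0,1,2,3,4,5,6,7,8,9,10,11,12,13,14,15,16,17,18,19,20,21,22,23,24,25,26,27,28,29,30,31
p: 1,1,2,2,3,3,4,4,5,5,6,6,7,7,8,8,9,9,10,10,11,11,12,12,13,13,14,14,15,15,16,16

steps = 51; useful = 912; efficiency = 912/1632 = 19/34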